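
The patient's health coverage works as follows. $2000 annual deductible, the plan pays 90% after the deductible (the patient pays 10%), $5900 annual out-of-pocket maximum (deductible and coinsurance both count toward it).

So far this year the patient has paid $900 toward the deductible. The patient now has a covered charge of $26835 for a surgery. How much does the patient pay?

$3673.50

Remaining deductible: $2000 − $900 = $1100.
That leaves $26835 − $1100 = $25735 for coinsurance.
Coinsurance: $25735 × 10% = $2573.50.
Patient responsibility before any cap: $1100 + $2573.50 = $3673.50.
Total out-of-pocket so far would be $900 + $3673.50 = $4573.50, below the $5900 cap — no reduction.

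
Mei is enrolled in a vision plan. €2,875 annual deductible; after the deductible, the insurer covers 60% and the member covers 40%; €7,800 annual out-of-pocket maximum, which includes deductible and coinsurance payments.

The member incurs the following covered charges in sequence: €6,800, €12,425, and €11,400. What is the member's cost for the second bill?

#1 (€6,800): deductible takes €2,875, €3,925 remains; member's 40% is €1,570. Cost to member: €4,445. OOP to date €4,445.
#2 (€12,425): deductible already satisfied, so member's share is 40% × €12,425 = €4,970. OOP would hit €9,415 > €7,800, so the cap limits the member to €7,800 − €4,445 = €3,355.

€3,355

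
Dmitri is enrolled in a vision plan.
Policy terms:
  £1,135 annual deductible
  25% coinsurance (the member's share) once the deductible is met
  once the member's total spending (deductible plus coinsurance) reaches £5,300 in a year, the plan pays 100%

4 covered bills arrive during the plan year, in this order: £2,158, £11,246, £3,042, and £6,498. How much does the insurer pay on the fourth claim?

£6,160.75

Claim 1 — £2,158: £1,135 finishes the deductible; £1,023 goes to coinsurance; coinsurance £1,023 × 25% = £255.75. Cost to member: £1,390.75. OOP to date £1,390.75. Plan pays £2,158 − £1,390.75 = £767.25.
Claim 2 — £11,246: 25% coinsurance on £11,246 = £2,811.50. Member owes £2,811.50 (running OOP £4,202.25). Plan pays £11,246 − £2,811.50 = £8,434.50.
Claim 3 — £3,042: deductible already satisfied, so member's share is 25% × £3,042 = £760.50. Cost to member: £760.50. OOP to date £4,962.75. Plan pays £3,042 − £760.50 = £2,281.50.
Claim 4 — £6,498: deductible already satisfied, so member's share is 25% × £6,498 = £1,624.50. That would push OOP to £6,587.25, over the £5,300 cap, so member pays £5,300 − £4,962.75 = £337.25. Plan pays £6,498 − £337.25 = £6,160.75.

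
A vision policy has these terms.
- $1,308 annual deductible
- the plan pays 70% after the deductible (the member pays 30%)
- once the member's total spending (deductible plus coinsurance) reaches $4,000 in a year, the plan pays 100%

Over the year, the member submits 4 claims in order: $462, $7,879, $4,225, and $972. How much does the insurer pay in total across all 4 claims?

Bill 1, $462: all of it applies to the deductible. Member pays $462; OOP now $462. Plan pays $462 − $462 = $0.
Bill 2, $7,879: deductible takes $846, $7,033 remains; 30% of $7,033 = $2,109.90. Cost to member: $2,955.90. OOP to date $3,417.90. Plan pays $7,879 − $2,955.90 = $4,923.10.
Bill 3, $4,225: deductible met; 30% of $4,225 = $1,267.50. Adding that to $3,417.90 gives $4,685.40, past the $4,000 cap; member pays only $4,000 − $3,417.90 = $582.10. Plan pays $4,225 − $582.10 = $3,642.90.
Bill 4, $972: 30% coinsurance on $972 = $291.60. OOP would hit $4,291.60 > $4,000, so the cap limits the member to $4,000 − $4,000 = $0. Insurer: $972 − $0 = $972.
Insurer total: $0 + $4,923.10 + $3,642.90 + $972 = $9,538.

$9,538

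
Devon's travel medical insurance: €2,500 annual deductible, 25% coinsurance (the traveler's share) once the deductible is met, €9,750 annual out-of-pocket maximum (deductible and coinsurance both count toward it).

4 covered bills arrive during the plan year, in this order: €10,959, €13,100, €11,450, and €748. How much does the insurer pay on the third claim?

#1 (€10,959): deductible takes €2,500, €8,459 remains; 25% of €8,459 = €2,114.75. Traveler owes €4,614.75 (running OOP €4,614.75). Plan pays €10,959 − €4,614.75 = €6,344.25.
#2 (€13,100): deductible already satisfied, so traveler's share is 25% × €13,100 = €3,275. Cost to traveler: €3,275. OOP to date €7,889.75. Insurer: €13,100 − €3,275 = €9,825.
#3 (€11,450): deductible already satisfied, so traveler's share is 25% × €11,450 = €2,862.50. Adding that to €7,889.75 gives €10,752.25, past the €9,750 cap; traveler pays only €9,750 − €7,889.75 = €1,860.25. Insurer: €11,450 − €1,860.25 = €9,589.75.

€9,589.75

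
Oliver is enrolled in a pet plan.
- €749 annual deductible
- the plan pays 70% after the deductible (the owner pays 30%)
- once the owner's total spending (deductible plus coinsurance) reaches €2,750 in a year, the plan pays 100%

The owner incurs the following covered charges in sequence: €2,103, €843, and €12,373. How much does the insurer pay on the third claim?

Claim 1 (€2,103): €749 finishes the deductible; €1,354 goes to coinsurance; coinsurance €1,354 × 30% = €406.20. Cost to owner: €1,155.20. OOP to date €1,155.20. Plan pays €2,103 − €1,155.20 = €947.80.
Claim 2 (€843): deductible already satisfied, so owner's share is 30% × €843 = €252.90. Owner owes €252.90 (running OOP €1,408.10). Plan pays €843 − €252.90 = €590.10.
Claim 3 (€12,373): deductible already satisfied, so owner's share is 30% × €12,373 = €3,711.90. Adding that to €1,408.10 gives €5,120, past the €2,750 cap; owner pays only €2,750 − €1,408.10 = €1,341.90. Insurer: €12,373 − €1,341.90 = €11,031.10.

€11,031.10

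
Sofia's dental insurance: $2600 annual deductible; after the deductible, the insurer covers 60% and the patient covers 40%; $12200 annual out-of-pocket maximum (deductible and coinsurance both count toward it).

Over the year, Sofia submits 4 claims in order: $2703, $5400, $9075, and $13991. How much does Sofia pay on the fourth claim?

$3768.80

Bill 1, $2703: deductible takes $2600, $103 remains; patient's 40% is $41.20. Cost to patient: $2641.20. OOP to date $2641.20.
Bill 2, $5400: deductible already satisfied, so patient's share is 40% × $5400 = $2160. Patient owes $2160 (running OOP $4801.20).
Bill 3, $9075: 40% coinsurance on $9075 = $3630. Patient pays $3630; OOP now $8431.20.
Bill 4, $13991: deductible already satisfied, so patient's share is 40% × $13991 = $5596.40. Adding that to $8431.20 gives $14027.60, past the $12200 cap; patient pays only $12200 − $8431.20 = $3768.80.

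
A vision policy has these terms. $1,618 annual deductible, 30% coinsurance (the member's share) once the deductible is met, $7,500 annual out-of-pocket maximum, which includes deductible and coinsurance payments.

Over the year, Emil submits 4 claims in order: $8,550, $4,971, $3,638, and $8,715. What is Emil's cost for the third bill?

Claim 1 ($8,550): $1,618 finishes the deductible; $6,932 goes to coinsurance; 30% of $6,932 = $2,079.60. Cost to member: $3,697.60. OOP to date $3,697.60.
Claim 2 ($4,971): 30% coinsurance on $4,971 = $1,491.30. Member pays $1,491.30; OOP now $5,188.90.
Claim 3 ($3,638): deductible already satisfied, so member's share is 30% × $3,638 = $1,091.40. Cost to member: $1,091.40. OOP to date $6,280.30.

$1,091.40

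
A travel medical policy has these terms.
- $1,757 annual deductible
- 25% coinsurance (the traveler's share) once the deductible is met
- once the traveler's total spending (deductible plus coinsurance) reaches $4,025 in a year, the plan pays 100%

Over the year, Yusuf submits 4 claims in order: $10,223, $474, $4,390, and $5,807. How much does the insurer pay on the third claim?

$4,357

#1 ($10,223): $1,757 to deductible, leaving $8,466; 25% of $8,466 = $2,116.50. Traveler pays $3,873.50; OOP now $3,873.50. Insurer: $10,223 − $3,873.50 = $6,349.50.
#2 ($474): 25% coinsurance on $474 = $118.50. Traveler owes $118.50 (running OOP $3,992). Insurer: $474 − $118.50 = $355.50.
#3 ($4,390): 25% coinsurance on $4,390 = $1,097.50. Adding that to $3,992 gives $5,089.50, past the $4,025 cap; traveler pays only $4,025 − $3,992 = $33. Plan pays $4,390 − $33 = $4,357.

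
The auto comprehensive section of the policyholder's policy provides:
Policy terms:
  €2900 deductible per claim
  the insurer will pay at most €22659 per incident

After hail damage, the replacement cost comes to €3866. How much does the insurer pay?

€966

After the deductible, €3866 − €2900 = €966 remains.
That's under the €22659 cap, so the insurer reimburses the full €966.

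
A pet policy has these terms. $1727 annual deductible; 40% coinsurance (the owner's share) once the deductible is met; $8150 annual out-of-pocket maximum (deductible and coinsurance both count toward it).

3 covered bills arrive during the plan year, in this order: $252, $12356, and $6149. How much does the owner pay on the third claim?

Claim 1 ($252): fully absorbed by the deductible. Cost to owner: $252. OOP to date $252.
Claim 2 ($12356): $1475 finishes the deductible; $10881 goes to coinsurance; 40% of $10881 = $4352.40. Owner pays $5827.40; OOP now $6079.40.
Claim 3 ($6149): deductible met; 40% of $6149 = $2459.60. Adding that to $6079.40 gives $8539, past the $8150 cap; owner pays only $8150 − $6079.40 = $2070.60.

$2070.60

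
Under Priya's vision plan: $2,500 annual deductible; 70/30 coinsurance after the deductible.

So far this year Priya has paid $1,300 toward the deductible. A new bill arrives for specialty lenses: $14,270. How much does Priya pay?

$1,300 of the $2,500 deductible is already met, leaving $1,200.
The remaining $13,070 (= $14,270 − $1,200) moves to coinsurance.
Member's 30% share of $13,070 is $3,921.
Member responsibility: $1,200 + $3,921 = $5,121.

$5,121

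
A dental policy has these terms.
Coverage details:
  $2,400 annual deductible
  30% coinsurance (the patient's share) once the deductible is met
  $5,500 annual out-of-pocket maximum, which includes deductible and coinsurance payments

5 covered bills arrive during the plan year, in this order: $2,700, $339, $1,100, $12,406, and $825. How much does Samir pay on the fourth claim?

$2,578.30

Claim 1 — $2,700: $2,400 finishes the deductible; $300 goes to coinsurance; 30% of $300 = $90. Patient pays $2,490; OOP now $2,490.
Claim 2 — $339: deductible already satisfied, so patient's share is 30% × $339 = $101.70. Cost to patient: $101.70. OOP to date $2,591.70.
Claim 3 — $1,100: deductible met; 30% of $1,100 = $330. Cost to patient: $330. OOP to date $2,921.70.
Claim 4 — $12,406: 30% coinsurance on $12,406 = $3,721.80. OOP would hit $6,643.50 > $5,500, so the cap limits the patient to $5,500 − $2,921.70 = $2,578.30.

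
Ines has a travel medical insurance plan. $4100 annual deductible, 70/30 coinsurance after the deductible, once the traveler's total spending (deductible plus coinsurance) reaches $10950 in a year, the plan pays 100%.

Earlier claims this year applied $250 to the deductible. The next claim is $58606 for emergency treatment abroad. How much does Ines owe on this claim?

$10700

Remaining deductible: $4100 − $250 = $3850.
After the $3850 deductible portion, $58606 − $3850 = $54756 is subject to coinsurance.
Traveler's 30% share of $54756 is $16426.80.
So the traveler owes $3850 + $16426.80 = $20276.80 before any cap.
Year-to-date out-of-pocket would reach $250 + $20276.80 = $20526.80, above the $10950 maximum, so the traveler pays only $10950 − $250 = $10700.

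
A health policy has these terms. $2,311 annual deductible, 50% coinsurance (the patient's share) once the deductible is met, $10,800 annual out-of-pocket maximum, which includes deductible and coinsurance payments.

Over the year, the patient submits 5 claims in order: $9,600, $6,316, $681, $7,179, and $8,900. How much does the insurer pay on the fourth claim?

Claim 1 ($9,600): $2,311 finishes the deductible; $7,289 goes to coinsurance; coinsurance $7,289 × 50% = $3,644.50. Cost to patient: $5,955.50. OOP to date $5,955.50. Plan pays $9,600 − $5,955.50 = $3,644.50.
Claim 2 ($6,316): 50% coinsurance on $6,316 = $3,158. Patient owes $3,158 (running OOP $9,113.50). Plan pays $6,316 − $3,158 = $3,158.
Claim 3 ($681): deductible met; 50% of $681 = $340.50. Patient pays $340.50; OOP now $9,454. Plan pays $681 − $340.50 = $340.50.
Claim 4 ($7,179): 50% coinsurance on $7,179 = $3,589.50. Adding that to $9,454 gives $13,043.50, past the $10,800 cap; patient pays only $10,800 − $9,454 = $1,346. Insurer: $7,179 − $1,346 = $5,833.

$5,833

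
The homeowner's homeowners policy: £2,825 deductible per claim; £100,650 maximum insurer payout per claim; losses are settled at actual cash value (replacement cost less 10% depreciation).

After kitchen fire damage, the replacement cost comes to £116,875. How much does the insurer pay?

£100,650

Depreciate 10%: the covered value is £116,875 × 0.9 = £105,187.50.
Less the £2,825 deductible: £105,187.50 − £2,825 = £102,362.50.
Since £102,362.50 > £100,650, the payout is capped at £100,650.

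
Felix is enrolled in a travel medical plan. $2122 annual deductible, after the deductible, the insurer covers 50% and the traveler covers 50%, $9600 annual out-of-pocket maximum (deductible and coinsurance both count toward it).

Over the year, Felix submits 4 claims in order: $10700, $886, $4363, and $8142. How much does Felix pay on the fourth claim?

$564.50

#1 ($10700): $2122 to deductible, leaving $8578; traveler's 50% is $4289. Traveler pays $6411; OOP now $6411.
#2 ($886): 50% coinsurance on $886 = $443. Traveler pays $443; OOP now $6854.
#3 ($4363): deductible met; 50% of $4363 = $2181.50. Traveler owes $2181.50 (running OOP $9035.50).
#4 ($8142): deductible already satisfied, so traveler's share is 50% × $8142 = $4071. OOP would hit $13106.50 > $9600, so the cap limits the traveler to $9600 − $9035.50 = $564.50.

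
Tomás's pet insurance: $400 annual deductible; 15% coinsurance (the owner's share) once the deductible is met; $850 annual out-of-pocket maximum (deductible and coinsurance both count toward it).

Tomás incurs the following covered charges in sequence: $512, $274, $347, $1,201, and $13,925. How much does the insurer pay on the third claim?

Claim 1 ($512): $400 finishes the deductible; $112 goes to coinsurance; owner's 15% is $16.80. Cost to owner: $416.80. OOP to date $416.80. Plan pays $512 − $416.80 = $95.20.
Claim 2 ($274): deductible already satisfied, so owner's share is 15% × $274 = $41.10. Cost to owner: $41.10. OOP to date $457.90. Plan pays $274 − $41.10 = $232.90.
Claim 3 ($347): deductible already satisfied, so owner's share is 15% × $347 = $52.05. Owner owes $52.05 (running OOP $509.95). Plan pays $347 − $52.05 = $294.95.

$294.95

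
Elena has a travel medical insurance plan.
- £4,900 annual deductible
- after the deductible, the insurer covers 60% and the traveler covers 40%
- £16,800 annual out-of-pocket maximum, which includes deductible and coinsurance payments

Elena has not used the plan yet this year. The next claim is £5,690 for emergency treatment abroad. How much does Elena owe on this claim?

£5,216

Deductible not yet touched, so the first £4,900 of the bill goes to the deductible.
The remaining £790 (= £5,690 − £4,900) moves to coinsurance.
Coinsurance: £790 × 40% = £316.
That puts the traveler's cost at £4,900 + £316 = £5,216 before any cap.
Total out-of-pocket so far would be £0 + £5,216 = £5,216, below the £16,800 cap — no reduction.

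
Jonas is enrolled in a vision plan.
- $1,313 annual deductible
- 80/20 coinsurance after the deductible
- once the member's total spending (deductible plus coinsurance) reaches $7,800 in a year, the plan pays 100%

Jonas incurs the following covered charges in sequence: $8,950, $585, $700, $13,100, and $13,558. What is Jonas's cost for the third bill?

$140

Claim 1 ($8,950): $1,313 to deductible, leaving $7,637; 20% of $7,637 = $1,527.40. Cost to member: $2,840.40. OOP to date $2,840.40.
Claim 2 ($585): deductible met; 20% of $585 = $117. Cost to member: $117. OOP to date $2,957.40.
Claim 3 ($700): 20% coinsurance on $700 = $140. Cost to member: $140. OOP to date $3,097.40.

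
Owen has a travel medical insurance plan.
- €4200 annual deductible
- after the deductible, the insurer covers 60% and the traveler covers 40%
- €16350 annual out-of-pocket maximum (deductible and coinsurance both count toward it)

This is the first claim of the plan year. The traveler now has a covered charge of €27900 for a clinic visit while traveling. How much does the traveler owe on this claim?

€13680

The full €4200 deductible is still open; €4200 of this bill applies to it.
That leaves €27900 − €4200 = €23700 for coinsurance.
40% of €23700 = €9480 falls to the traveler.
So the traveler owes €4200 + €9480 = €13680 before any cap.
Total out-of-pocket so far would be €0 + €13680 = €13680, below the €16350 cap — no reduction.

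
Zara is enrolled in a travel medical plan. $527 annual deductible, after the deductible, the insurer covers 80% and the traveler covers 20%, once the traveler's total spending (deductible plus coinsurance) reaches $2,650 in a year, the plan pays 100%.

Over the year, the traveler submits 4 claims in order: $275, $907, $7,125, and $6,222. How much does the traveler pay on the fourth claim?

#1 ($275): all of it applies to the deductible. Cost to traveler: $275. OOP to date $275.
#2 ($907): deductible takes $252, $655 remains; 20% of $655 = $131. Cost to traveler: $383. OOP to date $658.
#3 ($7,125): deductible met; 20% of $7,125 = $1,425. Traveler owes $1,425 (running OOP $2,083).
#4 ($6,222): deductible met; 20% of $6,222 = $1,244.40. That would push OOP to $3,327.40, over the $2,650 cap, so traveler pays $2,650 − $2,083 = $567.

$567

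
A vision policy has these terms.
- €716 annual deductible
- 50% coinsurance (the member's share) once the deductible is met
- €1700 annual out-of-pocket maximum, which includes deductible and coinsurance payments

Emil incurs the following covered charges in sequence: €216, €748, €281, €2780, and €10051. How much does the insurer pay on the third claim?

€140.50

Bill 1, €216: fully absorbed by the deductible. Member owes €216 (running OOP €216). Plan pays €216 − €216 = €0.
Bill 2, €748: deductible takes €500, €248 remains; 50% of €248 = €124. Member owes €624 (running OOP €840). Plan pays €748 − €624 = €124.
Bill 3, €281: deductible already satisfied, so member's share is 50% × €281 = €140.50. Member owes €140.50 (running OOP €980.50). Insurer: €281 − €140.50 = €140.50.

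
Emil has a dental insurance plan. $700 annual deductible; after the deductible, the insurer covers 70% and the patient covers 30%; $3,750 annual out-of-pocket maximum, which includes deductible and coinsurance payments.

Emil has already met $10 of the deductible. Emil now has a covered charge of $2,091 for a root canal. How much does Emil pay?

$1,110.30

$10 of the $700 deductible is already met, leaving $690.
That leaves $2,091 − $690 = $1,401 for coinsurance.
30% of $1,401 = $420.30 falls to the patient.
That puts the patient's cost at $690 + $420.30 = $1,110.30 before any cap.
Year-to-date out-of-pocket becomes $10 + $1,110.30 = $1,120.30, still under the $3,750 maximum, so no cap applies.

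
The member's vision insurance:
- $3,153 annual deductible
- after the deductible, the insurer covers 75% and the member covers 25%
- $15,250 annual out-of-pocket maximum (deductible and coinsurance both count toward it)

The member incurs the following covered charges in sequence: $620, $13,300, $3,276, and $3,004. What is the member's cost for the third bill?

$819

Claim 1 — $620: entire amount goes to the deductible. Member owes $620 (running OOP $620).
Claim 2 — $13,300: deductible takes $2,533, $10,767 remains; coinsurance $10,767 × 25% = $2,691.75. Member owes $5,224.75 (running OOP $5,844.75).
Claim 3 — $3,276: deductible met; 25% of $3,276 = $819. Member pays $819; OOP now $6,663.75.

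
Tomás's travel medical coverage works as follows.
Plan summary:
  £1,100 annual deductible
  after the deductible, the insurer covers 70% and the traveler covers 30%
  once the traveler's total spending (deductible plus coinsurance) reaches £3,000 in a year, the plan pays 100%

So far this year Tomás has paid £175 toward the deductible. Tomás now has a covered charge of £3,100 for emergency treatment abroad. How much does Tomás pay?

£1,577.50

£175 of the £1,100 deductible is already met, leaving £925.
The remaining £2,175 (= £3,100 − £925) moves to coinsurance.
Coinsurance: £2,175 × 30% = £652.50.
So the traveler owes £925 + £652.50 = £1,577.50 before any cap.
Total out-of-pocket so far would be £175 + £1,577.50 = £1,752.50, below the £3,000 cap — no reduction.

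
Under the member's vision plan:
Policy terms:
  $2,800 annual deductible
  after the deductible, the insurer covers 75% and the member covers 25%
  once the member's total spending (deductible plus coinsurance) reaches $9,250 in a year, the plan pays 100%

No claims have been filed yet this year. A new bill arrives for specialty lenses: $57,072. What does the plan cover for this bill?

Nothing has been paid toward the $2,800 deductible, so the first $2,800 of this charge is applied there.
The remaining $54,272 (= $57,072 − $2,800) moves to coinsurance.
25% of $54,272 = $13,568 falls to the member.
Member responsibility before any cap: $2,800 + $13,568 = $16,368.
That would bring total out-of-pocket to $16,368, past the $9,250 cap. The member is capped at $9,250 − $0 = $9,250 on this claim.
The insurer covers the remainder: $57,072 − $9,250 = $47,822.

$47,822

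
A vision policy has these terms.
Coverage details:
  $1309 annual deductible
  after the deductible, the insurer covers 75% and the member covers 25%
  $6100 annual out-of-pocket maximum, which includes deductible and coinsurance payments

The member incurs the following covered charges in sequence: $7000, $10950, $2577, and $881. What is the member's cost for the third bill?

#1 ($7000): deductible takes $1309, $5691 remains; member's 25% is $1422.75. Member pays $2731.75; OOP now $2731.75.
#2 ($10950): 25% coinsurance on $10950 = $2737.50. Member pays $2737.50; OOP now $5469.25.
#3 ($2577): deductible already satisfied, so member's share is 25% × $2577 = $644.25. That would push OOP to $6113.50, over the $6100 cap, so member pays $6100 − $5469.25 = $630.75.

$630.75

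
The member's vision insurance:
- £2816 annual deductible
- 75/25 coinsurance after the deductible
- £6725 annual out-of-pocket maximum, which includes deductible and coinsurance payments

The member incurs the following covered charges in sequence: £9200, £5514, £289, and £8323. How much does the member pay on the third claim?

£72.25

Claim 1 (£9200): £2816 to deductible, leaving £6384; member's 25% is £1596. Member owes £4412 (running OOP £4412).
Claim 2 (£5514): deductible met; 25% of £5514 = £1378.50. Member owes £1378.50 (running OOP £5790.50).
Claim 3 (£289): deductible met; 25% of £289 = £72.25. Member owes £72.25 (running OOP £5862.75).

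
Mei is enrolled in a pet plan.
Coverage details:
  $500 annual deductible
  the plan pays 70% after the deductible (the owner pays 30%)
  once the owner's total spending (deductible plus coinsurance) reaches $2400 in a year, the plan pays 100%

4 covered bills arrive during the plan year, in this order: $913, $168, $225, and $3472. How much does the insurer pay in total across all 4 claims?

$2994.60

Claim 1 — $913: deductible takes $500, $413 remains; coinsurance $413 × 30% = $123.90. Owner owes $623.90 (running OOP $623.90). Insurer: $913 − $623.90 = $289.10.
Claim 2 — $168: deductible met; 30% of $168 = $50.40. Cost to owner: $50.40. OOP to date $674.30. Insurer: $168 − $50.40 = $117.60.
Claim 3 — $225: 30% coinsurance on $225 = $67.50. Owner owes $67.50 (running OOP $741.80). Plan pays $225 − $67.50 = $157.50.
Claim 4 — $3472: deductible met; 30% of $3472 = $1041.60. Owner pays $1041.60; OOP now $1783.40. Insurer: $3472 − $1041.60 = $2430.40.
Insurer total: $289.10 + $117.60 + $157.50 + $2430.40 = $2994.60.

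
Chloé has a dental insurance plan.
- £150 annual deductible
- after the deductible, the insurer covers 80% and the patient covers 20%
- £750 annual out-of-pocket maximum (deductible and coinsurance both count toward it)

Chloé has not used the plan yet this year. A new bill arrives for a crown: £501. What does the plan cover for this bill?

Deductible not yet touched, so the first £150 of the bill goes to the deductible.
That leaves £501 − £150 = £351 for coinsurance.
Coinsurance: £351 × 20% = £70.20.
That puts the patient's cost at £150 + £70.20 = £220.20 before any cap.
Cumulative spending £0 + £220.20 = £220.20 stays under the £750 maximum.
Insurer pays the balance: £501 − £220.20 = £280.80.

£280.80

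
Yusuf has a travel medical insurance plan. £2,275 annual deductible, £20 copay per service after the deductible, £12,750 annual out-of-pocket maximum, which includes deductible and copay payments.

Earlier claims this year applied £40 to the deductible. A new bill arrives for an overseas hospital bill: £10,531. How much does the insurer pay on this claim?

Deductible still to meet: £2,275 − £40 = £2,235.
After the £2,235 deductible portion, £10,531 − £2,235 = £8,296 is subject to the copay.
Copay on this service: £20.
So the traveler owes £2,235 + £20 = £2,255 before any cap.
Cumulative spending £40 + £2,255 = £2,295 stays under the £12,750 maximum.
The plan picks up £10,531 − £2,255 = £8,276.

£8,276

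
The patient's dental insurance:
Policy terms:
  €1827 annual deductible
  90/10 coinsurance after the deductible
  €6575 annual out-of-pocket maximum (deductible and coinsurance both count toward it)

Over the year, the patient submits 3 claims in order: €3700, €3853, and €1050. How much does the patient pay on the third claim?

#1 (€3700): deductible takes €1827, €1873 remains; patient's 10% is €187.30. Patient owes €2014.30 (running OOP €2014.30).
#2 (€3853): deductible met; 10% of €3853 = €385.30. Patient pays €385.30; OOP now €2399.60.
#3 (€1050): deductible met; 10% of €1050 = €105. Patient pays €105; OOP now €2504.60.

€105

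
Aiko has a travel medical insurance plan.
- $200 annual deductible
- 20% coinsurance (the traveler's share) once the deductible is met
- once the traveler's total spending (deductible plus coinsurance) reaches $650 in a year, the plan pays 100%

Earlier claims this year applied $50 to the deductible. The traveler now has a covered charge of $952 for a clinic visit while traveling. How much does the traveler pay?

$310.40

Remaining deductible: $200 − $50 = $150.
After the $150 deductible portion, $952 − $150 = $802 is subject to coinsurance.
Coinsurance: $802 × 20% = $160.40.
So the traveler owes $150 + $160.40 = $310.40 before any cap.
Total out-of-pocket so far would be $50 + $310.40 = $360.40, below the $650 cap — no reduction.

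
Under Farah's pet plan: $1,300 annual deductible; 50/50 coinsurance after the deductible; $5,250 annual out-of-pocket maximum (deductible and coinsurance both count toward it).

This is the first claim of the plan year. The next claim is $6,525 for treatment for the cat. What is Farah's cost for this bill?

Nothing has been paid toward the $1,300 deductible, so the first $1,300 of this charge is applied there.
The remaining $5,225 (= $6,525 − $1,300) moves to coinsurance.
50% of $5,225 = $2,612.50 falls to the owner.
That puts the owner's cost at $1,300 + $2,612.50 = $3,912.50 before any cap.
Year-to-date out-of-pocket becomes $0 + $3,912.50 = $3,912.50, still under the $5,250 maximum, so no cap applies.

$3,912.50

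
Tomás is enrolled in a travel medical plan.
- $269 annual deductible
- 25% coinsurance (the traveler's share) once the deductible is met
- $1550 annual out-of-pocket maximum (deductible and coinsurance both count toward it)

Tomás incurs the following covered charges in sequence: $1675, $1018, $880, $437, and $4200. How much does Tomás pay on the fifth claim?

$345.75

Bill 1, $1675: $269 to deductible, leaving $1406; coinsurance $1406 × 25% = $351.50. Traveler owes $620.50 (running OOP $620.50).
Bill 2, $1018: 25% coinsurance on $1018 = $254.50. Cost to traveler: $254.50. OOP to date $875.
Bill 3, $880: deductible already satisfied, so traveler's share is 25% × $880 = $220. Cost to traveler: $220. OOP to date $1095.
Bill 4, $437: deductible met; 25% of $437 = $109.25. Traveler owes $109.25 (running OOP $1204.25).
Bill 5, $4200: deductible already satisfied, so traveler's share is 25% × $4200 = $1050. Adding that to $1204.25 gives $2254.25, past the $1550 cap; traveler pays only $1550 − $1204.25 = $345.75.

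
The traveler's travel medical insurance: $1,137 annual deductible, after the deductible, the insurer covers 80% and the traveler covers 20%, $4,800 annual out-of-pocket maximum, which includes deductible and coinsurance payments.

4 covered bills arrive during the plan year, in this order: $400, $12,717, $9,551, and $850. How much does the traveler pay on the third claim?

#1 ($400): entire amount goes to the deductible. Cost to traveler: $400. OOP to date $400.
#2 ($12,717): $737 to deductible, leaving $11,980; 20% of $11,980 = $2,396. Traveler owes $3,133 (running OOP $3,533).
#3 ($9,551): 20% coinsurance on $9,551 = $1,910.20. Adding that to $3,533 gives $5,443.20, past the $4,800 cap; traveler pays only $4,800 − $3,533 = $1,267.

$1,267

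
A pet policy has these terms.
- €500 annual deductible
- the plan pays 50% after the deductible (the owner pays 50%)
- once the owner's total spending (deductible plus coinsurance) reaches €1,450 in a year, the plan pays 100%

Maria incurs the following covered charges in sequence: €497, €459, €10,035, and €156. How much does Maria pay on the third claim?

€722

#1 (€497): fully absorbed by the deductible. Owner owes €497 (running OOP €497).
#2 (€459): deductible takes €3, €456 remains; owner's 50% is €228. Owner owes €231 (running OOP €728).
#3 (€10,035): 50% coinsurance on €10,035 = €5,017.50. OOP would hit €5,745.50 > €1,450, so the cap limits the owner to €1,450 − €728 = €722.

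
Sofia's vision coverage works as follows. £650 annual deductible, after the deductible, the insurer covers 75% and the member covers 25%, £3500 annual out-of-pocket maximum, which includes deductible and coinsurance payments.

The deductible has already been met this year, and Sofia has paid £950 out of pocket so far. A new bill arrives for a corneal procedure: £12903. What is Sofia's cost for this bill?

The deductible is already satisfied, so the full bill goes to coinsurance.
Member's 25% share of £12903 is £3225.75.
Year-to-date out-of-pocket would reach £950 + £3225.75 = £4175.75, above the £3500 maximum, so the member pays only £3500 − £950 = £2550.

£2550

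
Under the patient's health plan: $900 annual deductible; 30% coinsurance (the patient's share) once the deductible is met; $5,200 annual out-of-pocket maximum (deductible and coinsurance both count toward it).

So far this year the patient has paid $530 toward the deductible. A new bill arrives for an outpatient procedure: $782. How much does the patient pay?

$530 of the $900 deductible is already met, leaving $370.
That leaves $782 − $370 = $412 for coinsurance.
Coinsurance: $412 × 30% = $123.60.
So the patient owes $370 + $123.60 = $493.60 before any cap.
Total out-of-pocket so far would be $530 + $493.60 = $1,023.60, below the $5,200 cap — no reduction.

$493.60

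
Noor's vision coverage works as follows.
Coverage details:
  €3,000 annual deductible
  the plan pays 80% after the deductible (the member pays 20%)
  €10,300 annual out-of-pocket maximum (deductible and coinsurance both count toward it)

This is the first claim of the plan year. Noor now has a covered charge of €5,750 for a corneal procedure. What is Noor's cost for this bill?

€3,550

Nothing has been paid toward the €3,000 deductible, so the first €3,000 of this charge is applied there.
That leaves €5,750 − €3,000 = €2,750 for coinsurance.
Member's 20% share of €2,750 is €550.
That puts the member's cost at €3,000 + €550 = €3,550 before any cap.
Year-to-date out-of-pocket becomes €0 + €3,550 = €3,550, still under the €10,300 maximum, so no cap applies.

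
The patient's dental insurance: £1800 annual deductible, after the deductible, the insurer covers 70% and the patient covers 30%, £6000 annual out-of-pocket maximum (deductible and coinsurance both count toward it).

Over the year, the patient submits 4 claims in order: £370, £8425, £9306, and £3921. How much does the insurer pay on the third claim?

£7204.50

Bill 1, £370: entire amount goes to the deductible. Patient owes £370 (running OOP £370). Insurer: £370 − £370 = £0.
Bill 2, £8425: £1430 finishes the deductible; £6995 goes to coinsurance; patient's 30% is £2098.50. Patient owes £3528.50 (running OOP £3898.50). Plan pays £8425 − £3528.50 = £4896.50.
Bill 3, £9306: 30% coinsurance on £9306 = £2791.80. Adding that to £3898.50 gives £6690.30, past the £6000 cap; patient pays only £6000 − £3898.50 = £2101.50. Plan pays £9306 − £2101.50 = £7204.50.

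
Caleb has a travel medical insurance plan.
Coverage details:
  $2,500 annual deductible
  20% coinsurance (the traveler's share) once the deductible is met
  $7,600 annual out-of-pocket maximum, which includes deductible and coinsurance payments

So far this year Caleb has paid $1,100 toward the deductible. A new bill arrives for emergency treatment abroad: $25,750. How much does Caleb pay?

$6,270

Deductible still to meet: $2,500 − $1,100 = $1,400.
The remaining $24,350 (= $25,750 − $1,400) moves to coinsurance.
Coinsurance: $24,350 × 20% = $4,870.
That puts the traveler's cost at $1,400 + $4,870 = $6,270 before any cap.
Cumulative spending $1,100 + $6,270 = $7,370 stays under the $7,600 maximum.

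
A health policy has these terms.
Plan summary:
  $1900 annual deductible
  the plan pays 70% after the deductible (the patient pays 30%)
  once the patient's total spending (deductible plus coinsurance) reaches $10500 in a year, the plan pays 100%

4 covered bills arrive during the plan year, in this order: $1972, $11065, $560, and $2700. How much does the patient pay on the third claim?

Claim 1 ($1972): $1900 finishes the deductible; $72 goes to coinsurance; patient's 30% is $21.60. Patient pays $1921.60; OOP now $1921.60.
Claim 2 ($11065): deductible already satisfied, so patient's share is 30% × $11065 = $3319.50. Patient pays $3319.50; OOP now $5241.10.
Claim 3 ($560): deductible already satisfied, so patient's share is 30% × $560 = $168. Patient owes $168 (running OOP $5409.10).

$168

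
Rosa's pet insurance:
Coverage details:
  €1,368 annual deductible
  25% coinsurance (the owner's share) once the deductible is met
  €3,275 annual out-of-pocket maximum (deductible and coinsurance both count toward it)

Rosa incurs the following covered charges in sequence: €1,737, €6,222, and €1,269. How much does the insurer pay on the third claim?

Claim 1 (€1,737): €1,368 finishes the deductible; €369 goes to coinsurance; owner's 25% is €92.25. Cost to owner: €1,460.25. OOP to date €1,460.25. Plan pays €1,737 − €1,460.25 = €276.75.
Claim 2 (€6,222): deductible already satisfied, so owner's share is 25% × €6,222 = €1,555.50. Cost to owner: €1,555.50. OOP to date €3,015.75. Insurer: €6,222 − €1,555.50 = €4,666.50.
Claim 3 (€1,269): deductible met; 25% of €1,269 = €317.25. That would push OOP to €3,333, over the €3,275 cap, so owner pays €3,275 − €3,015.75 = €259.25. Insurer: €1,269 − €259.25 = €1,009.75.

€1,009.75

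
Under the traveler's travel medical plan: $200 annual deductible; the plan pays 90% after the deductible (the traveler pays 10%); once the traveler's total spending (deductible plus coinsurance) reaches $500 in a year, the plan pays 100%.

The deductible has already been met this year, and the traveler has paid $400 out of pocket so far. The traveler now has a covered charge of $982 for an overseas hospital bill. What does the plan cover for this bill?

$883.80

The deductible is already satisfied, so the full bill goes to coinsurance.
Coinsurance: $982 × 10% = $98.20.
Cumulative spending $400 + $98.20 = $498.20 stays under the $500 maximum.
The insurer covers the remainder: $982 − $98.20 = $883.80.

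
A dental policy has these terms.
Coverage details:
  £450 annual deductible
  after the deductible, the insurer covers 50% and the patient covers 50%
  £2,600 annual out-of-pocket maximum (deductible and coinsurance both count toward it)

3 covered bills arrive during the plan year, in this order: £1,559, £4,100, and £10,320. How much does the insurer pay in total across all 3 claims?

Claim 1 (£1,559): £450 finishes the deductible; £1,109 goes to coinsurance; coinsurance £1,109 × 50% = £554.50. Patient owes £1,004.50 (running OOP £1,004.50). Insurer: £1,559 − £1,004.50 = £554.50.
Claim 2 (£4,100): 50% coinsurance on £4,100 = £2,050. Adding that to £1,004.50 gives £3,054.50, past the £2,600 cap; patient pays only £2,600 − £1,004.50 = £1,595.50. Plan pays £4,100 − £1,595.50 = £2,504.50.
Claim 3 (£10,320): deductible already satisfied, so patient's share is 50% × £10,320 = £5,160. That would push OOP to £7,760, over the £2,600 cap, so patient pays £2,600 − £2,600 = £0. Plan pays £10,320 − £0 = £10,320.
Insurer total: £554.50 + £2,504.50 + £10,320 = £13,379.

£13,379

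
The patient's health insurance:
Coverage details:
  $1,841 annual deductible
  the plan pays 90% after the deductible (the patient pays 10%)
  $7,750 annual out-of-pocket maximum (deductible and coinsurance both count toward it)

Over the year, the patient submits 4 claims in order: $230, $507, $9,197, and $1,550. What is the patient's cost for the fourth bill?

$155

Claim 1 ($230): fully absorbed by the deductible. Cost to patient: $230. OOP to date $230.
Claim 2 ($507): entire amount goes to the deductible. Patient owes $507 (running OOP $737).
Claim 3 ($9,197): $1,104 finishes the deductible; $8,093 goes to coinsurance; 10% of $8,093 = $809.30. Patient pays $1,913.30; OOP now $2,650.30.
Claim 4 ($1,550): deductible already satisfied, so patient's share is 10% × $1,550 = $155. Patient owes $155 (running OOP $2,805.30).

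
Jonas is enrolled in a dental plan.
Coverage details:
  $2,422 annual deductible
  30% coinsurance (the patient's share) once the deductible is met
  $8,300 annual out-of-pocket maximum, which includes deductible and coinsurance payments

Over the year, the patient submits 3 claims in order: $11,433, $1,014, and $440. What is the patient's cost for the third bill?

#1 ($11,433): deductible takes $2,422, $9,011 remains; 30% of $9,011 = $2,703.30. Patient pays $5,125.30; OOP now $5,125.30.
#2 ($1,014): 30% coinsurance on $1,014 = $304.20. Patient pays $304.20; OOP now $5,429.50.
#3 ($440): 30% coinsurance on $440 = $132. Cost to patient: $132. OOP to date $5,561.50.

$132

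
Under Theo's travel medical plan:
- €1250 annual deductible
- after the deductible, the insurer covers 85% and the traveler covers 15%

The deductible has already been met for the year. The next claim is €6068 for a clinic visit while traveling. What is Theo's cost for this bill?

€910.20

The deductible is already satisfied, so the full bill goes to coinsurance.
Coinsurance: €6068 × 15% = €910.20.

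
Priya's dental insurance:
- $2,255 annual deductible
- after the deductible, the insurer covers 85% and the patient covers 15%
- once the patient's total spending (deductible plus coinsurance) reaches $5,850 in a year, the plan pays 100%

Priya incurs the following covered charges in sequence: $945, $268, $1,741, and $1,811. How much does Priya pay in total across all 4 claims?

$2,631.50

Claim 1 — $945: all of it applies to the deductible. Patient owes $945 (running OOP $945).
Claim 2 — $268: fully absorbed by the deductible. Patient pays $268; OOP now $1,213.
Claim 3 — $1,741: deductible takes $1,042, $699 remains; coinsurance $699 × 15% = $104.85. Patient owes $1,146.85 (running OOP $2,359.85).
Claim 4 — $1,811: deductible met; 15% of $1,811 = $271.65. Patient owes $271.65 (running OOP $2,631.50).
Summing the patient's payments: $945 + $268 + $1,146.85 + $271.65 = $2,631.50.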